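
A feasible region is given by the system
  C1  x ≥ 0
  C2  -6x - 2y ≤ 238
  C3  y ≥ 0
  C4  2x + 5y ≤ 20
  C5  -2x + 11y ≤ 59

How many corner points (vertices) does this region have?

3

Pairwise boundary intersections that survive every other constraint:
  (0, 0)
  (0, 4)
  (10, 0)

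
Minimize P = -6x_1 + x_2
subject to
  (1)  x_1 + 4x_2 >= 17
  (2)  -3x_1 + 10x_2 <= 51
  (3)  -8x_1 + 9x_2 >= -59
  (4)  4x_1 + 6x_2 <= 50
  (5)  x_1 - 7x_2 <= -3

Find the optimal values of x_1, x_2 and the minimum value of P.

x_1 = 67/7, x_2 = 41/21, minimum P = -1165/21

The binding constraints are -8x_1 + 9x_2 = -59 and 4x_1 + 6x_2 = 50.
Solving simultaneously gives x_1 = 67/7, x_2 = 41/21.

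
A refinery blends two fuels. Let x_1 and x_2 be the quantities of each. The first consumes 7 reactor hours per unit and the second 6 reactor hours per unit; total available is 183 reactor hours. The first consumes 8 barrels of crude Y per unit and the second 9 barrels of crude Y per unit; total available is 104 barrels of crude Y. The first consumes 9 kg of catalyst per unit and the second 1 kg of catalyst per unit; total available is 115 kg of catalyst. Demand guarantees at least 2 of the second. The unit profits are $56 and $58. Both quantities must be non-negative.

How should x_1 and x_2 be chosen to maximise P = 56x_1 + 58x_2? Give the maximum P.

x_1 = 43/4, x_2 = 2, maximum P = 718

Vertices and P = 56x_1 + 58x_2:
  (0, 104/9) → P = 6032/9
  (0, 2) → P = 116
  (43/4, 2) → P = 718

The optimum lies where 8x_1 + 9x_2 = 104 and x_2 = 2.
Solving simultaneously gives x_1 = 43/4, x_2 = 2.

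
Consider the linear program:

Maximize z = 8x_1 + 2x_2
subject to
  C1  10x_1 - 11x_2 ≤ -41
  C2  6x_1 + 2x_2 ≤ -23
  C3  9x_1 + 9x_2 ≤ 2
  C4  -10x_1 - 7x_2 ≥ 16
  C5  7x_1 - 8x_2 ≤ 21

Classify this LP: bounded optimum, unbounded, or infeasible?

bounded optimum

Corner points and z = 8x_1 + 2x_2:
  (-335/86, 8/43) → z = -1324/43
  (-559/3, -497/3) → z = -1822
  (-211/36, 73/12) → z = -625/18
The feasible region has finitely many vertices and no improving ray; the maximum is -1324/43 at (-335/86, 8/43).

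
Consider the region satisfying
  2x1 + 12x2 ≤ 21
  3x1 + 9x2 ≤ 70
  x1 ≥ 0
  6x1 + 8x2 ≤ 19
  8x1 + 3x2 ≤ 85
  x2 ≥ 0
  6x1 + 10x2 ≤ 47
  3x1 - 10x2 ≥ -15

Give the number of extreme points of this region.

5

Intersecting each pair of boundary lines and keeping only the points that satisfy every inequality leaves:
  (15/14, 11/7)
  (15/28, 93/56)
  (0, 0)
  (0, 3/2)
  (19/6, 0)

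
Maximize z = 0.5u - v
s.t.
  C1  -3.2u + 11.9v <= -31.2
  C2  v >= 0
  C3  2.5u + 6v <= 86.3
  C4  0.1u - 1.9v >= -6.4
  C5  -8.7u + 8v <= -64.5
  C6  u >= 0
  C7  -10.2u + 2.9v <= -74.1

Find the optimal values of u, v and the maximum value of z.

u = 34.52, v = 0, maximum z = 17.26

Feasible corners and z = 0.5u - v:
  (39/4, 0) → z = 39/8
  (121417/4895, 19816/4895) → z = 1487/178
  (863/25, 0) → z = 863/50

The binding constraints are v = 0 and 2.5u + 6v = 86.3.
Solving simultaneously gives u = 863/25, v = 0.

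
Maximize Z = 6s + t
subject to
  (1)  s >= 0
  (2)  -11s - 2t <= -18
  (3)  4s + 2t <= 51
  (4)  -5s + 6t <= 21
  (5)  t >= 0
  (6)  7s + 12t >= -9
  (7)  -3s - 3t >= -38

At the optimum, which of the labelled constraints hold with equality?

Vertices and Z = 6s + t:
  (33/38, 321/76) → Z = 717/76
  (18/11, 0) → Z = 108/11
  (5, 23/3) → Z = 113/3
  (38/3, 0) → Z = 76

The maximum is at (38/3, 0). Substituting into each constraint, equality holds for (5) and (7); the remaining constraints have slack.

(5) and (7)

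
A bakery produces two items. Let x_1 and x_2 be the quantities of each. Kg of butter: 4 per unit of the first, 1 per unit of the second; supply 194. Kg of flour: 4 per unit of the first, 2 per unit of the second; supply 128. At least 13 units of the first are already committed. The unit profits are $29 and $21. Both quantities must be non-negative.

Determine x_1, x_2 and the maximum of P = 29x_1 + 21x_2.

x_1 = 13, x_2 = 38, maximum P = 1175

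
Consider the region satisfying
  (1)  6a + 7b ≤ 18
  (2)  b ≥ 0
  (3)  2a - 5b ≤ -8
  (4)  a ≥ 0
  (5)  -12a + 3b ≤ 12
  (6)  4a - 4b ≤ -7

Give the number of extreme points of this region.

Of the 15 pairwise boundary intersections, those satisfying every inequality are:
  (0, 18/7)
  (23/52, 57/26)
  (0, 7/4)

3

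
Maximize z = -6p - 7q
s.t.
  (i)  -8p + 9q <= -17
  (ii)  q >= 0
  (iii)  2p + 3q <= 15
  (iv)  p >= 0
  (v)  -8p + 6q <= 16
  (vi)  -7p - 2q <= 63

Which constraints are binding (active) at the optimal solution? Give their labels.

(i) and (ii)

Feasible corners and z = -6p - 7q:
  (17/8, 0) → z = -51/4
  (31/7, 43/21) → z = -859/21
  (15/2, 0) → z = -45

The maximum is at (17/8, 0). Substituting into each constraint, equality holds for (i) and (ii); the remaining constraints have slack.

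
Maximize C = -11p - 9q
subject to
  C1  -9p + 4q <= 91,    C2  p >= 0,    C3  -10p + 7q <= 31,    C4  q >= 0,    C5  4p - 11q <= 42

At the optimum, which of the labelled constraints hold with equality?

C2 and C4

Corner points and C = -11p - 9q:
  (0, 31/7) → C = -279/7
  (0, 0) → C = 0
  (21/2, 0) → C = -231/2
The feasible region is unbounded (it extends along (7, 10), (11, 4)), but C strictly decreases along every unbounded feasible direction, so there is no improving ray and the maximum is attained at a vertex.

The maximum is at (0, 0). Substituting into each constraint, equality holds for C2 and C4; the remaining constraints have slack.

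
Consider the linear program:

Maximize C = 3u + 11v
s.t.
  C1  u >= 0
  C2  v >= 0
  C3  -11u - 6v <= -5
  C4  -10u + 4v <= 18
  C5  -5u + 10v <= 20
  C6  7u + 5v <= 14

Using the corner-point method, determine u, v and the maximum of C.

u = 8/19, v = 42/19, maximum C = 486/19

Feasible corners and C = 3u + 11v:
  (0, 5/6) → C = 55/6
  (0, 2) → C = 22
  (5/11, 0) → C = 15/11
  (2, 0) → C = 6
  (8/19, 42/19) → C = 486/19

The binding constraints are -5u + 10v = 20 and 7u + 5v = 14.
Solving simultaneously gives u = 8/19, v = 42/19.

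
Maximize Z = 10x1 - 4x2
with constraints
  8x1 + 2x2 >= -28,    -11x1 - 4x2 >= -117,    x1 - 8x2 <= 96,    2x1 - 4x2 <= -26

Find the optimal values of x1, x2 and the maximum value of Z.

Feasible corners and Z = 10x1 - 4x2:
  (-173/5, 622/5) → Z = -4218/5
  (-41/9, 38/9) → Z = -562/9
  (7, 10) → Z = 30

The binding constraints are -11x1 - 4x2 = -117 and 2x1 - 4x2 = -26.
Solving simultaneously gives x1 = 7, x2 = 10.

x1 = 7, x2 = 10, maximum Z = 30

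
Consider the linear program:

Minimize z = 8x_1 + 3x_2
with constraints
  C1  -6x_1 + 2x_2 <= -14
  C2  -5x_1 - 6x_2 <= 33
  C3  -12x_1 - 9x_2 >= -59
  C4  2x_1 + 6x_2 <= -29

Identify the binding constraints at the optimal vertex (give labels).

Corner points and z = 8x_1 + 3x_2:
  (9/23, -134/23) → z = -330/23
  (13/20, -101/20) → z = -199/20
  (217/9, -691/27) → z = 1045/9
  (205/18, -233/27) → z = 587/9

The minimum is at (9/23, -134/23). Substituting into each constraint, equality holds for C1 and C2; the remaining constraints have slack.

C1 and C2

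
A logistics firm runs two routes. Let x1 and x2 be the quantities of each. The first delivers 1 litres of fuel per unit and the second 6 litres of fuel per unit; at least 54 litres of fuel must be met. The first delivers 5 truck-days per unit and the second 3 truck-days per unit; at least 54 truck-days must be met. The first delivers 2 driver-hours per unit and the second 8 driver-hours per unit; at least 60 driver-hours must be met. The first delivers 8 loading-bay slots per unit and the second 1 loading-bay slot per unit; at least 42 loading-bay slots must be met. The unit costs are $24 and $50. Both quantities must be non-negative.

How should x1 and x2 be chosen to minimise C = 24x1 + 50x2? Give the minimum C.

Vertices and C = 24x1 + 50x2:
  (0, 42) → C = 2100
  (54, 0) → C = 1296
  (6, 8) → C = 544
  (72/19, 222/19) → C = 12828/19
The feasible region is unbounded (it extends along (0, 1), (1, 0)), but C strictly increases along every unbounded feasible direction, so there is no improving ray and the minimum is attained at a vertex.

The binding constraints are x1 + 6x2 = 54 and 5x1 + 3x2 = 54.
Solving simultaneously gives x1 = 6, x2 = 8.

x1 = 6, x2 = 8, minimum C = 544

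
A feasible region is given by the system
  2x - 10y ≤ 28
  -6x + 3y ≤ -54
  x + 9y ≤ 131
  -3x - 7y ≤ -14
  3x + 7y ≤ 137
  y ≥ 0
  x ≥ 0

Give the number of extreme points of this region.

5

Of the 20 pairwise boundary intersections, those satisfying every inequality are:
  (783/22, 95/22)
  (14, 0)
  (293/19, 244/19)
  (9, 0)
  (79/5, 64/5)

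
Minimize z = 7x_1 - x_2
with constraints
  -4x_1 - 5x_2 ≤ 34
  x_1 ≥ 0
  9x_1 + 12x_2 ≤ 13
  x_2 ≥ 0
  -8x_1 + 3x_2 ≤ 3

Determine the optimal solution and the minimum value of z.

x_1 = 0, x_2 = 1, minimum z = -1

Extreme points and z = 7x_1 - x_2:
  (0, 0) → z = 0
  (0, 1) → z = -1
  (13/9, 0) → z = 91/9
  (1/41, 131/123) → z = -110/123

The optimum lies where x_1 = 0 and -8x_1 + 3x_2 = 3.
Solving simultaneously gives x_1 = 0, x_2 = 1.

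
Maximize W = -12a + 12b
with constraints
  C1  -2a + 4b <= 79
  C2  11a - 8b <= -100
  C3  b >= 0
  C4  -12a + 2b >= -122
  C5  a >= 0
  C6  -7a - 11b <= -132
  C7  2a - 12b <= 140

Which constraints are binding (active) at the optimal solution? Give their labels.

C1 and C5

Corner points and W = -12a + 12b:
  (58/7, 669/28) → W = 1311/7
  (0, 79/4) → W = 237
  (0, 25/2) → W = 150

The maximum is at (0, 79/4). Substituting into each constraint, equality holds for C1 and C5; the remaining constraints have slack.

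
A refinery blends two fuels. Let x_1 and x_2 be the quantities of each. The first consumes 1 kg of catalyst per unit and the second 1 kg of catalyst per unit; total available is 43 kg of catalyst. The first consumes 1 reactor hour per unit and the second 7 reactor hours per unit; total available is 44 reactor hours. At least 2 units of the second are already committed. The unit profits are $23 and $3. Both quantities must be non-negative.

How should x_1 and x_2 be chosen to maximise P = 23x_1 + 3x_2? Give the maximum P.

Vertices and P = 23x_1 + 3x_2:
  (0, 44/7) → P = 132/7
  (0, 2) → P = 6
  (30, 2) → P = 696

The binding constraints are x_1 + 7x_2 = 44 and x_2 = 2.
Solving simultaneously gives x_1 = 30, x_2 = 2.

x_1 = 30, x_2 = 2, maximum P = 696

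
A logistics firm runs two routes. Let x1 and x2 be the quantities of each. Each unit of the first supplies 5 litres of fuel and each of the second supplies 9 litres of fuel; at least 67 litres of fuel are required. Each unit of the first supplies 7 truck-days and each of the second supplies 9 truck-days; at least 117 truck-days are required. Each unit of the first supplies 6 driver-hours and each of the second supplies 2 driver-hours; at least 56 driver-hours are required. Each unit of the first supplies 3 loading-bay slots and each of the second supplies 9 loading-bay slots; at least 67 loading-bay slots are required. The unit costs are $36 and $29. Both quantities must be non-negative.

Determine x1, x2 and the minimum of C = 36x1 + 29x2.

x1 = 27/4, x2 = 31/4, minimum C = 1871/4

The feasible region is unbounded (it extends along (0, 1), (1, 0)), but C strictly increases along every unbounded feasible direction, so there is no improving ray and the minimum is attained at a vertex.

The binding constraints are 7x1 + 9x2 = 117 and 6x1 + 2x2 = 56.
Solving simultaneously gives x1 = 27/4, x2 = 31/4.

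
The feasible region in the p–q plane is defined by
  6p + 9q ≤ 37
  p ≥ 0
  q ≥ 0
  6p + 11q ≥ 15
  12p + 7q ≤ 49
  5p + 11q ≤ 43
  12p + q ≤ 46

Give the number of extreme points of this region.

7

Pairwise boundary intersections that survive every other constraint:
  (91/33, 25/11)
  (20/21, 73/21)
  (0, 15/11)
  (0, 43/11)
  (5/2, 0)
  (23/6, 0)
  (91/24, 1/2)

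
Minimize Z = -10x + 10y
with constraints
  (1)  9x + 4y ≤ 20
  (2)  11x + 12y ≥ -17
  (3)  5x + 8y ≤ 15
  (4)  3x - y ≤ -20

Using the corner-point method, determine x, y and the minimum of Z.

Feasible corners and Z = -10x + 10y:
  (-79/7, 125/14) → Z = 1415/7
  (-257/47, 169/47) → Z = 4260/47
  (-5, 5) → Z = 100

The binding constraints are 11x + 12y = -17 and 3x - y = -20.
Solving simultaneously gives x = -257/47, y = 169/47.

x = -257/47, y = 169/47, minimum Z = 4260/47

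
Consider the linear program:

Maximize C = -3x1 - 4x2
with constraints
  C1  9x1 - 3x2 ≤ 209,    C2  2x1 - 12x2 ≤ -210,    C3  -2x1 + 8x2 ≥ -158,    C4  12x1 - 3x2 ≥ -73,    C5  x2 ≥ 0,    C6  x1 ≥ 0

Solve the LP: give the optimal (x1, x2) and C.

The feasible region is unbounded (it extends along (1, 3), (1, 4)), but C strictly decreases along every unbounded feasible direction, so there is no improving ray and the maximum is attained at a vertex.

x1 = 0, x2 = 35/2, maximum C = -70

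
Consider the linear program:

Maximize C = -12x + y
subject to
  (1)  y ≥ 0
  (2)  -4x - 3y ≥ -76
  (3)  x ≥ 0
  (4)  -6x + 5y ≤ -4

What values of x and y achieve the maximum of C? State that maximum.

x = 2/3, y = 0, maximum C = -8

Vertices and C = -12x + y:
  (19, 0) → C = -228
  (2/3, 0) → C = -8
  (196/19, 220/19) → C = -2132/19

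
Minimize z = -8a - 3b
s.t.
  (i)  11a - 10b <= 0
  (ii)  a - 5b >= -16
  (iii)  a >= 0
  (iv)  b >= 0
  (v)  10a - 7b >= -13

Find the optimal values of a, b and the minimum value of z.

a = 32/9, b = 176/45, minimum z = -1808/45

Corner points and z = -8a - 3b:
  (32/9, 176/45) → z = -1808/45
  (0, 0) → z = 0
  (47/43, 147/43) → z = -19
  (0, 13/7) → z = -39/7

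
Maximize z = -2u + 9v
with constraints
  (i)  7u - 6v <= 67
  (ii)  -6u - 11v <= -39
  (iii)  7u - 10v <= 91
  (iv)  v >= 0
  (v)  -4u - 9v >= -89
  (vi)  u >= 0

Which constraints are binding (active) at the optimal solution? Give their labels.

Feasible corners and z = -2u + 9v:
  (67/7, 0) → z = -134/7
  (379/29, 355/87) → z = 307/29
  (13/2, 0) → z = -13
  (0, 39/11) → z = 351/11
  (0, 89/9) → z = 89

The maximum is at (0, 89/9). Substituting into each constraint, equality holds for (v) and (vi); the remaining constraints have slack.

(v) and (vi)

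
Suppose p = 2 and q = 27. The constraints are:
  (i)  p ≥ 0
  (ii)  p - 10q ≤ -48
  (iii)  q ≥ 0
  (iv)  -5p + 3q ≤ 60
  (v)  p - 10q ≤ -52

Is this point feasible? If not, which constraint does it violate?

not feasible — violates (iv)

Constraint (iv): -5p + 3q = 71, which is not ≤ 60. All other constraints are satisfied.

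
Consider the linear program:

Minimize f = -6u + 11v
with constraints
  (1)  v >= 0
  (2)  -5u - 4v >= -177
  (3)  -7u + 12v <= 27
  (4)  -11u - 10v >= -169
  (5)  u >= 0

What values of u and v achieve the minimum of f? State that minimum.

u = 169/11, v = 0, minimum f = -1014/11

Vertices and f = -6u + 11v:
  (169/11, 0) → f = -1014/11
  (0, 0) → f = 0
  (879/101, 740/101) → f = 2866/101
  (0, 9/4) → f = 99/4

At the optimal vertex, v = 0 and -11u - 10v = -169.
Solving simultaneously gives u = 169/11, v = 0.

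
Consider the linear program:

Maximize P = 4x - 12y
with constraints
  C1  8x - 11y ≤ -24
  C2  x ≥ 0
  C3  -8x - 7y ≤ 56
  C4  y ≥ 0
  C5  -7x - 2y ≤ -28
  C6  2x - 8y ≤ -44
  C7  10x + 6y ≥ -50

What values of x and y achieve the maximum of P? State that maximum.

Extreme points and P = 4x - 12y:
  (146/21, 152/21) → P = -1240/21
  (0, 14) → P = -168
  (34/15, 91/15) → P = -956/15
The feasible region is unbounded (it extends along (0, 1), (11, 8)), but P strictly decreases along every unbounded feasible direction, so there is no improving ray and the maximum is attained at a vertex.

x = 146/21, y = 152/21, maximum P = -1240/21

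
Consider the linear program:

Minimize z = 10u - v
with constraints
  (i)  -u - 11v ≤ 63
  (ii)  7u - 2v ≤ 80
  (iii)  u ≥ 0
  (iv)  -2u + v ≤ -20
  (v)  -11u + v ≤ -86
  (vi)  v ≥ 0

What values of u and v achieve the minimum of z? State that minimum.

Feasible corners and z = 10u - v:
  (40/3, 20/3) → z = 380/3
  (80/7, 0) → z = 800/7
  (10, 0) → z = 100

At the optimal vertex, -2u + v = -20 and v = 0.
Solving simultaneously gives u = 10, v = 0.

u = 10, v = 0, minimum z = 100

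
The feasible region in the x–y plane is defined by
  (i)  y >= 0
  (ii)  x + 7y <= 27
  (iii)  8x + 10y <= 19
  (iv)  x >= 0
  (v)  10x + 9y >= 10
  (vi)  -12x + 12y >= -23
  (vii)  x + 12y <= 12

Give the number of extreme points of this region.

Intersecting each pair of boundary lines and keeping only the points that satisfy every inequality leaves:
  (1, 0)
  (23/12, 0)
  (229/108, 11/54)
  (54/43, 77/86)
  (4/37, 110/111)

5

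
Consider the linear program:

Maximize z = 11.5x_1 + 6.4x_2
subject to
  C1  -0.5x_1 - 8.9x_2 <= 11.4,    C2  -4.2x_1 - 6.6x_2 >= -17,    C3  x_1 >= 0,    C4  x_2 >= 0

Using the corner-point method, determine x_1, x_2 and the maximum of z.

The optimum lies where -4.2x_1 - 6.6x_2 = -17 and x_2 = 0.
Solving simultaneously gives x_1 = 85/21, x_2 = 0.

x_1 = 85/21, x_2 = 0, maximum z = 1955/42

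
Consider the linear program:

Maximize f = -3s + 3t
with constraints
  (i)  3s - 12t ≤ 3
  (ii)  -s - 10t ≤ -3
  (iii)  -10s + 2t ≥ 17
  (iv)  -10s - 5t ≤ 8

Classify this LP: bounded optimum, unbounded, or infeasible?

From the feasible point (-101/70, 9/7), moving in the direction (-5, 10) keeps every constraint satisfied while f increases without bound.

unbounded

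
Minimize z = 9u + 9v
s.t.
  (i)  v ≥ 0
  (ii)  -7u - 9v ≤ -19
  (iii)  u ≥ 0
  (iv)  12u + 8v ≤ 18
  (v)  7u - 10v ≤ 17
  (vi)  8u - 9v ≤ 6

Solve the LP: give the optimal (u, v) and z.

Vertices and z = 9u + 9v:
  (0, 19/9) → z = 19
  (5/26, 51/26) → z = 252/13
  (0, 9/4) → z = 81/4

u = 0, v = 19/9, minimum z = 19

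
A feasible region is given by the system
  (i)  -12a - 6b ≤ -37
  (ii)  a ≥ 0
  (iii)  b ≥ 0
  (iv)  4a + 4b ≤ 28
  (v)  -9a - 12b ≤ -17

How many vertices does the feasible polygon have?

The feasible vertices (each the meet of two boundaries and inside every other half-plane) are:
  (0, 37/6)
  (37/12, 0)
  (0, 7)
  (7, 0)

4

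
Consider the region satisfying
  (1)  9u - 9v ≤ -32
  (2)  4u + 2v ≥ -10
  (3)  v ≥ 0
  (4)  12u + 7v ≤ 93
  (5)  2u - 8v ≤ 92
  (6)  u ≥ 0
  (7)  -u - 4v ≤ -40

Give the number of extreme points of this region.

Pairwise boundary intersections that survive every other constraint:
  (0, 93/7)
  (92/41, 387/41)
  (0, 10)

3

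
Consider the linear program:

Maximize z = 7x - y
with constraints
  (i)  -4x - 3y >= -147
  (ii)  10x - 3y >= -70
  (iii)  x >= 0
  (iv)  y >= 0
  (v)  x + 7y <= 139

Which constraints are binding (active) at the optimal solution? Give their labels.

Corner points and z = 7x - y:
  (147/4, 0) → z = 1029/4
  (612/25, 409/25) → z = 155
  (0, 0) → z = 0
  (0, 139/7) → z = -139/7

The maximum is at (147/4, 0). Substituting into each constraint, equality holds for (i) and (iv); the remaining constraints have slack.

(i) and (iv)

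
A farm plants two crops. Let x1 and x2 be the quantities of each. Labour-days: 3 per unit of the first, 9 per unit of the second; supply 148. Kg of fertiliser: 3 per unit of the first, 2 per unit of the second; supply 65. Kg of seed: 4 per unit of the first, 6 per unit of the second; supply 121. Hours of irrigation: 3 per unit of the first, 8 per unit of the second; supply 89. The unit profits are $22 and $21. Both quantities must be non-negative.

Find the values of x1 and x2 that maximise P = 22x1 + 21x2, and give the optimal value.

x1 = 19, x2 = 4, maximum P = 502

Extreme points and P = 22x1 + 21x2:
  (0, 0) → P = 0
  (0, 89/8) → P = 1869/8
  (65/3, 0) → P = 1430/3
  (19, 4) → P = 502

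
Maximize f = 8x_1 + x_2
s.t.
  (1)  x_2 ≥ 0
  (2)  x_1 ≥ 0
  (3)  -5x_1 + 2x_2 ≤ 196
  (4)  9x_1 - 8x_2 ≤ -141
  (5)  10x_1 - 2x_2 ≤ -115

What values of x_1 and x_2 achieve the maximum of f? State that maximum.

x_1 = 81/5, x_2 = 277/2, maximum f = 2681/10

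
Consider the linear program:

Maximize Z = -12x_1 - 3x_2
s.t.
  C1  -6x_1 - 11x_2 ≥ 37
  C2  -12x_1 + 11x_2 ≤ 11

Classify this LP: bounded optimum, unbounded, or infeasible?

From the feasible point (-8/3, -21/11), moving in the direction (-11, -12) keeps every constraint satisfied while Z increases without bound.

unbounded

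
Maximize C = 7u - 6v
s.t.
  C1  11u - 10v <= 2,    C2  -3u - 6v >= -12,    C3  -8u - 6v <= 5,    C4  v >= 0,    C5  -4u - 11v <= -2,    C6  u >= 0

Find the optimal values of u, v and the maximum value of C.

u = 11/8, v = 21/16, maximum C = 7/4

Vertices and C = 7u - 6v:
  (11/8, 21/16) → C = 7/4
  (6/23, 2/23) → C = 30/23
  (0, 2) → C = -12
  (0, 2/11) → C = -12/11

At the optimal vertex, 11u - 10v = 2 and -3u - 6v = -12.
Solving simultaneously gives u = 11/8, v = 21/16.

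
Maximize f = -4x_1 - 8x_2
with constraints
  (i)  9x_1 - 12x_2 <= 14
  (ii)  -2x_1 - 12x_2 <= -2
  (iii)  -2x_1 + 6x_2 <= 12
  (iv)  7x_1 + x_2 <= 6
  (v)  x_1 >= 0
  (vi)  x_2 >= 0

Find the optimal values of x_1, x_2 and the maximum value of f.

x_1 = 0, x_2 = 1/6, maximum f = -4/3

Corner points and f = -4x_1 - 8x_2:
  (35/41, 1/41) → f = -148/41
  (0, 1/6) → f = -4/3
  (6/11, 24/11) → f = -216/11
  (0, 2) → f = -16

The binding constraints are -2x_1 - 12x_2 = -2 and x_1 = 0.
Solving simultaneously gives x_1 = 0, x_2 = 1/6.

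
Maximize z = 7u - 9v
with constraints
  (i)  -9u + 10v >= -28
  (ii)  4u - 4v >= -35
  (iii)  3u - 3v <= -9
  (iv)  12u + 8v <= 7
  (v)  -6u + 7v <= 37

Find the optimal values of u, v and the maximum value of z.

Vertices and z = 7u - 9v:
  (-231/2, -427/4) → z = 609/4
  (-58, -55) → z = 89
  (-97/4, -31/2) → z = -121/4
  (-17/20, 43/20) → z = -253/10
  (-247/132, 81/22) → z = -6103/132

The binding constraints are -9u + 10v = -28 and 4u - 4v = -35.
Solving simultaneously gives u = -231/2, v = -427/4.

u = -231/2, v = -427/4, maximum z = 609/4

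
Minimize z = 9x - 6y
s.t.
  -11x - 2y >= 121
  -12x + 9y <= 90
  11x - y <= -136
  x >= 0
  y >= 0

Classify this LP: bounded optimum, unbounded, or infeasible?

The boundaries x = 0 and y = 0 meet at (0, 0), but that point violates -11x - 2y ≥ 121. Every candidate vertex is excluded by some other constraint, so the feasible region is empty.

infeasible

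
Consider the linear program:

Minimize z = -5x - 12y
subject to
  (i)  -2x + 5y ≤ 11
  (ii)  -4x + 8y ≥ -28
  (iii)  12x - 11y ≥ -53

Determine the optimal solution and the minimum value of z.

Extreme points and z = -5x - 12y:
  (57, 25) → z = -585
  (-72/19, 13/19) → z = 204/19
  (-183/13, -137/13) → z = 2559/13

At the optimal vertex, -2x + 5y = 11 and -4x + 8y = -28.
Solving simultaneously gives x = 57, y = 25.

x = 57, y = 25, minimum z = -585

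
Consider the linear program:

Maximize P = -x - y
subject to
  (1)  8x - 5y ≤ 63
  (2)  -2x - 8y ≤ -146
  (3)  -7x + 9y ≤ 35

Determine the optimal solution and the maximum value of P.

x = 517/37, y = 546/37, maximum P = -1063/37

Corner points and P = -x - y:
  (617/37, 521/37) → P = -1138/37
  (742/37, 721/37) → P = -1463/37
  (517/37, 546/37) → P = -1063/37

The optimum lies where -2x - 8y = -146 and -7x + 9y = 35.
Solving simultaneously gives x = 517/37, y = 546/37.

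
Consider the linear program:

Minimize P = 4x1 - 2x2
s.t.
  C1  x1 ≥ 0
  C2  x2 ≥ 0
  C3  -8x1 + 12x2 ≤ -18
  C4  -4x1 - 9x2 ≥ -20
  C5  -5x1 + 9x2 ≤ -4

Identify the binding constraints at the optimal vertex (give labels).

Vertices and P = 4x1 - 2x2:
  (9/4, 0) → P = 9
  (5, 0) → P = 20
  (67/20, 11/15) → P = 179/15

The minimum is at (9/4, 0). Substituting into each constraint, equality holds for C2 and C3; the remaining constraints have slack.

C2 and C3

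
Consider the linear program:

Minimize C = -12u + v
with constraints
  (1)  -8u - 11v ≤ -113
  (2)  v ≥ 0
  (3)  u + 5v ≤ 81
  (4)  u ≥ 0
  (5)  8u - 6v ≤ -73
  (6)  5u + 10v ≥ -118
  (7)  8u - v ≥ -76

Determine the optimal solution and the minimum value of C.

u = 121/46, v = 721/46, minimum C = -731/46

Extreme points and C = -12u + v:
  (0, 81/5) → C = 81/5
  (121/46, 721/46) → C = -731/46
  (0, 73/6) → C = 73/6

The optimum lies where u + 5v = 81 and 8u - 6v = -73.
Solving simultaneously gives u = 121/46, v = 721/46.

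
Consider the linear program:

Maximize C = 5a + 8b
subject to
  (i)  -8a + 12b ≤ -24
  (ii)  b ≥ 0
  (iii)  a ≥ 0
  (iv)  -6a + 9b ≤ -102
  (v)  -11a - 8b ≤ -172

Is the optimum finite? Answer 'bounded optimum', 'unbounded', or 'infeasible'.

From the feasible point (17, 0), moving in the direction (9, 6) keeps every constraint satisfied while C increases without bound.

unbounded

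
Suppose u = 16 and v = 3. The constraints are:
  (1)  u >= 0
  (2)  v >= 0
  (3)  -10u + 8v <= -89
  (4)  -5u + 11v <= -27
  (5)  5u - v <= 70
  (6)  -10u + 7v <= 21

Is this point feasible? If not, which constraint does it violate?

not feasible — violates (5)

Constraint (5): 5u - v = 77, which is not ≤ 70. All other constraints are satisfied.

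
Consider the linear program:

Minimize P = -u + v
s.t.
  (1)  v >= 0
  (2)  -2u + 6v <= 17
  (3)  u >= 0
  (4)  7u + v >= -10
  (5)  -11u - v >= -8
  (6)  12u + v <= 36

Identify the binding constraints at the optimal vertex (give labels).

Extreme points and P = -u + v:
  (0, 0) → P = 0
  (8/11, 0) → P = -8/11
  (0, 17/6) → P = 17/6
  (31/68, 203/68) → P = 43/17

The minimum is at (8/11, 0). Substituting into each constraint, equality holds for (1) and (5); the remaining constraints have slack.

(1) and (5)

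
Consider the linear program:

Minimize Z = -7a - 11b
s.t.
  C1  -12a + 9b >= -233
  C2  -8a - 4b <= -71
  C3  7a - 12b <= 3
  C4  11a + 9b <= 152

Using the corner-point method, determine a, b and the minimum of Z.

The binding constraints are -8a - 4b = -71 and 11a + 9b = 152.
Solving simultaneously gives a = 31/28, b = 435/28.

a = 31/28, b = 435/28, minimum Z = -2501/14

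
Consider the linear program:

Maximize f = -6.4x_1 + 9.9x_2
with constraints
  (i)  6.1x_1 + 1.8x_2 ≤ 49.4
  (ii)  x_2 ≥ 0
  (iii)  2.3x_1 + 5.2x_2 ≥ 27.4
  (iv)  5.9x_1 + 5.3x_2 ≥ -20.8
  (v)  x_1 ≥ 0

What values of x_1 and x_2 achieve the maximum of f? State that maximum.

x_1 = 0, x_2 = 247/9, maximum f = 2717/10

Extreme points and f = -6.4x_1 + 9.9x_2:
  (10378/1379, 2676/1379) → f = -199634/6895
  (0, 247/9) → f = 2717/10
  (0, 137/26) → f = 13563/260

At the optimal vertex, 6.1x_1 + 1.8x_2 = 49.4 and x_1 = 0.
Solving simultaneously gives x_1 = 0, x_2 = 247/9.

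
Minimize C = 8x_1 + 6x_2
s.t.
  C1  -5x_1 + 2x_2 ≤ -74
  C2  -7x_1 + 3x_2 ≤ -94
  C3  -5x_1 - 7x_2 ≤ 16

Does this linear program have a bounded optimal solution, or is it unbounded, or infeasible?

bounded optimum

Extreme points and C = 8x_1 + 6x_2:
  (34, 48) → C = 560
  (54/5, -10) → C = 132/5
The feasible region has finitely many vertices and no improving ray; the minimum is 132/5 at (54/5, -10).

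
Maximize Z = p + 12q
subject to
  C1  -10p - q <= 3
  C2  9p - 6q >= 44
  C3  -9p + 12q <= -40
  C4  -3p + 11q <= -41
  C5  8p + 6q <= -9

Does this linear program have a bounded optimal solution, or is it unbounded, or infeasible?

bounded optimum

Feasible corners and Z = p + 12q:
  (26/69, -467/69) → Z = -5578/69
  (35/17, -433/102) → Z = -831/17
The feasible region has finitely many vertices and no improving ray; the maximum is -831/17 at (35/17, -433/102).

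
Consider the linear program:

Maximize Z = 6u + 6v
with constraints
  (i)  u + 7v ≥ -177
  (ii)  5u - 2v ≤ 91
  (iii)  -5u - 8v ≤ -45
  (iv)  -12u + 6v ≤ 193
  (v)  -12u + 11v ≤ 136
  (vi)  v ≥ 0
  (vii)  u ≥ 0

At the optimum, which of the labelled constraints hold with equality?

Feasible corners and Z = 6u + 6v:
  (1273/31, 1772/31) → Z = 18270/31
  (91/5, 0) → Z = 546/5
  (9, 0) → Z = 54
  (0, 45/8) → Z = 135/4
  (0, 136/11) → Z = 816/11

The maximum is at (1273/31, 1772/31). Substituting into each constraint, equality holds for (ii) and (v); the remaining constraints have slack.

(ii) and (v)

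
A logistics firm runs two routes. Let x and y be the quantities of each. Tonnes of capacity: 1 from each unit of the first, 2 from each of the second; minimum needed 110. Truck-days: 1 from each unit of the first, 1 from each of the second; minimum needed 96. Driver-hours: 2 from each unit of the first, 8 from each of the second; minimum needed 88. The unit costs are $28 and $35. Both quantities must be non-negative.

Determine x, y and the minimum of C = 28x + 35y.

Feasible corners and C = 28x + 35y:
  (0, 96) → C = 3360
  (110, 0) → C = 3080
  (82, 14) → C = 2786
The feasible region is unbounded (it extends along (0, 1), (1, 0)), but C strictly increases along every unbounded feasible direction, so there is no improving ray and the minimum is attained at a vertex.

At the optimal vertex, x + 2y = 110 and x + y = 96.
Solving simultaneously gives x = 82, y = 14.

x = 82, y = 14, minimum C = 2786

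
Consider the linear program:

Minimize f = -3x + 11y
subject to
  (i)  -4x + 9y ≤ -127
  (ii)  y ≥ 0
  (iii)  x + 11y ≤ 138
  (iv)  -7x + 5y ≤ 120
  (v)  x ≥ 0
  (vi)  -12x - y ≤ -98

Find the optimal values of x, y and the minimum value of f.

x = 138, y = 0, minimum f = -414

Feasible corners and f = -3x + 11y:
  (127/4, 0) → f = -381/4
  (2639/53, 425/53) → f = -3242/53
  (138, 0) → f = -414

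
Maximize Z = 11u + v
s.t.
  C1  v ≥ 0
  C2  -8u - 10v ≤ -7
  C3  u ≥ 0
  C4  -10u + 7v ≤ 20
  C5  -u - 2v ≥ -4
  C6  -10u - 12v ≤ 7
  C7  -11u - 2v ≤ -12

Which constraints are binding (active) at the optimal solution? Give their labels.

Corner points and Z = 11u + v:
  (4, 0) → Z = 44
  (12/11, 0) → Z = 12
  (4/5, 8/5) → Z = 52/5

The maximum is at (4, 0). Substituting into each constraint, equality holds for C1 and C5; the remaining constraints have slack.

C1 and C5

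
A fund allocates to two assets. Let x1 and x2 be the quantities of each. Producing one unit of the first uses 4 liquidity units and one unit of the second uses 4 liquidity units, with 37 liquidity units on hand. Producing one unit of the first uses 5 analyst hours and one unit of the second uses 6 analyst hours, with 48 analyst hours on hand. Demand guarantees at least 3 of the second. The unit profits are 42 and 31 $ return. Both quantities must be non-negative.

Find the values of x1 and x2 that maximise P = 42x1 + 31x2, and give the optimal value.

At the optimal vertex, 5x1 + 6x2 = 48 and x2 = 3.
Solving simultaneously gives x1 = 6, x2 = 3.

x1 = 6, x2 = 3, maximum P = 345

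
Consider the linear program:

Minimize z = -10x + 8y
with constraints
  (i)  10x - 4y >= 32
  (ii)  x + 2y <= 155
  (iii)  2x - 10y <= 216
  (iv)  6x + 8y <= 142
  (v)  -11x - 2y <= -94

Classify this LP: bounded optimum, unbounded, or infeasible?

Feasible corners and z = -10x + 8y:
  (103/13, 307/26) → z = 198/13
  (55/8, 147/16) → z = 19/4
  (787/19, -253/19) → z = -9894/19
  (686/57, -1094/57) → z = -5204/19
The feasible region has finitely many vertices and no improving ray; the minimum is -9894/19 at (787/19, -253/19).

bounded optimum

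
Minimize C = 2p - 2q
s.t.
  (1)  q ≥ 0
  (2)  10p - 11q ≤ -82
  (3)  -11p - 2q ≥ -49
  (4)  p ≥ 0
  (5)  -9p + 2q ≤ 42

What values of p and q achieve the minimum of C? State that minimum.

p = 7/20, q = 903/40, minimum C = -889/20

Vertices and C = 2p - 2q:
  (125/47, 464/47) → C = -678/47
  (0, 82/11) → C = -164/11
  (7/20, 903/40) → C = -889/20
  (0, 21) → C = -42

The optimum lies where -11p - 2q = -49 and -9p + 2q = 42.
Solving simultaneously gives p = 7/20, q = 903/40.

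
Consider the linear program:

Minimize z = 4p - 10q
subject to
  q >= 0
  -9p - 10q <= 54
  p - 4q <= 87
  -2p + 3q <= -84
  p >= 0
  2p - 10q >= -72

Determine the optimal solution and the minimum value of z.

Extreme points and z = 4p - 10q:
  (87, 0) → z = 348
  (42, 0) → z = 168
  (579, 123) → z = 1086
  (528/7, 156/7) → z = 552/7

The binding constraints are -2p + 3q = -84 and 2p - 10q = -72.
Solving simultaneously gives p = 528/7, q = 156/7.

p = 528/7, q = 156/7, minimum z = 552/7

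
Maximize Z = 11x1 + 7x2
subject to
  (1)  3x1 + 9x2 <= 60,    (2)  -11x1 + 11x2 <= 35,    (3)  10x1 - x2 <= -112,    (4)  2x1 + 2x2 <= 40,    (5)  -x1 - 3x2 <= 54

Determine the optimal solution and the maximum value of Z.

x1 = -133/11, x2 = -98/11, maximum Z = -2149/11

Corner points and Z = 11x1 + 7x2:
  (-133/11, -98/11) → Z = -2149/11
  (-699/44, -559/44) → Z = -5801/22
  (-390/31, -428/31) → Z = -7286/31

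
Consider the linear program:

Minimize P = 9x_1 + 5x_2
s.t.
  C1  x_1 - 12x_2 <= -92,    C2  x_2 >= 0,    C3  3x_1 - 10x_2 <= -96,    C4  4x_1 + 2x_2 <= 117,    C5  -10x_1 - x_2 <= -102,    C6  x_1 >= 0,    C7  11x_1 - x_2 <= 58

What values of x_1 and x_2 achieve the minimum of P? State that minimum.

x_1 = 160/21, x_2 = 542/21, minimum P = 4150/21

Corner points and P = 9x_1 + 5x_2:
  (87/16, 381/8) → P = 4593/16
  (233/26, 1055/26) → P = 3686/13
  (160/21, 542/21) → P = 4150/21

The optimum lies where -10x_1 - x_2 = -102 and 11x_1 - x_2 = 58.
Solving simultaneously gives x_1 = 160/21, x_2 = 542/21.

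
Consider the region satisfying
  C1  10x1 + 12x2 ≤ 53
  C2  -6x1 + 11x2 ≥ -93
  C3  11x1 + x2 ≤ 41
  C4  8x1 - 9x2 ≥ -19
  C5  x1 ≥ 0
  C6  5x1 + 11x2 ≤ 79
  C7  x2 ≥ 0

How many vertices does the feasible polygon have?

5

Intersecting each pair of boundary lines and keeping only the points that satisfy every inequality leaves:
  (439/122, 173/122)
  (83/62, 307/93)
  (41/11, 0)
  (0, 19/9)
  (0, 0)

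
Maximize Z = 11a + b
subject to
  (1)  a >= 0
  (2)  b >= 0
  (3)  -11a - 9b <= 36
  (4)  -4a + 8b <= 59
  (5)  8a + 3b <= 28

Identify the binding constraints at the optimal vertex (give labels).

(2) and (5)

Corner points and Z = 11a + b:
  (0, 0) → Z = 0
  (0, 59/8) → Z = 59/8
  (7/2, 0) → Z = 77/2
  (47/76, 146/19) → Z = 1101/76

The maximum is at (7/2, 0). Substituting into each constraint, equality holds for (2) and (5); the remaining constraints have slack.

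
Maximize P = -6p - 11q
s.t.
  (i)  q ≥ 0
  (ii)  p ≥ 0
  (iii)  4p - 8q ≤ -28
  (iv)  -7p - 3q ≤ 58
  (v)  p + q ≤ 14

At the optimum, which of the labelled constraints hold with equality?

Extreme points and P = -6p - 11q:
  (0, 7/2) → P = -77/2
  (0, 14) → P = -154
  (7, 7) → P = -119

The maximum is at (0, 7/2). Substituting into each constraint, equality holds for (ii) and (iii); the remaining constraints have slack.

(ii) and (iii)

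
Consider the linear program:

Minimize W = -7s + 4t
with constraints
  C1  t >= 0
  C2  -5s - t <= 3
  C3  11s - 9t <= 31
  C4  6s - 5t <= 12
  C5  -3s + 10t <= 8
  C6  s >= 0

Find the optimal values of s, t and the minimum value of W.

Vertices and W = -7s + 4t:
  (2, 0) → W = -14
  (0, 0) → W = 0
  (32/9, 28/15) → W = -784/45
  (0, 4/5) → W = 16/5

The binding constraints are 6s - 5t = 12 and -3s + 10t = 8.
Solving simultaneously gives s = 32/9, t = 28/15.

s = 32/9, t = 28/15, minimum W = -784/45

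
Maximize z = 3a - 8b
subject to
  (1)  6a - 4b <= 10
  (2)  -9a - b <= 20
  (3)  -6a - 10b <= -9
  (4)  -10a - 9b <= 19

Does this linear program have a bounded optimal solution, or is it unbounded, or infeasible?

bounded optimum

Extreme points and z = 3a - 8b:
  (34/21, -1/14) → z = 38/7
  (-209/84, 67/28) → z = -745/28
The feasible region has finitely many vertices and no improving ray; the maximum is 38/7 at (34/21, -1/14).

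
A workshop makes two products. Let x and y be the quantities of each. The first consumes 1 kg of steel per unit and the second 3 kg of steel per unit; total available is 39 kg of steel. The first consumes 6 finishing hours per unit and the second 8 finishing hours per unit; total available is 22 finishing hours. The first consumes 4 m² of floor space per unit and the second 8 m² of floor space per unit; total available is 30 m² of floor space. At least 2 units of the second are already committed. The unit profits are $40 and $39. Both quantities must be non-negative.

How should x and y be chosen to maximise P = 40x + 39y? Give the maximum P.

Vertices and P = 40x + 39y:
  (0, 11/4) → P = 429/4
  (0, 2) → P = 78
  (1, 2) → P = 118

The optimum lies where 6x + 8y = 22 and y = 2.
Solving simultaneously gives x = 1, y = 2.

x = 1, y = 2, maximum P = 118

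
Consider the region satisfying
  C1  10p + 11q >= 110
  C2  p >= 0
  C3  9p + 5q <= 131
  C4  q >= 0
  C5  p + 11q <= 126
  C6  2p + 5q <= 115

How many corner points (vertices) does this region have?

The feasible vertices (each the meet of two boundaries and inside every other half-plane) are:
  (0, 10)
  (11, 0)
  (0, 126/11)
  (131/9, 0)
  (811/94, 1003/94)

5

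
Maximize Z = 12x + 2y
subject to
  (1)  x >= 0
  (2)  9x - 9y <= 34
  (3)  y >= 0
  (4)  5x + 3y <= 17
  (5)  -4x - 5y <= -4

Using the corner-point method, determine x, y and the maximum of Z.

x = 17/5, y = 0, maximum Z = 204/5

Vertices and Z = 12x + 2y:
  (0, 17/3) → Z = 34/3
  (0, 4/5) → Z = 8/5
  (17/5, 0) → Z = 204/5
  (1, 0) → Z = 12

The optimum lies where y = 0 and 5x + 3y = 17.
Solving simultaneously gives x = 17/5, y = 0.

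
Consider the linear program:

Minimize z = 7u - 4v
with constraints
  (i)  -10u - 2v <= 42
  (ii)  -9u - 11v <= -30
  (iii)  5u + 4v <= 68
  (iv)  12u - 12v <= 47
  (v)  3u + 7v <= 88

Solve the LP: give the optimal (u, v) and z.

Corner points and z = 7u - 4v:
  (-261/46, 339/46) → z = -3183/46
  (-235/32, 503/32) → z = -3657/32
  (877/240, -21/80) → z = 6391/240
  (251/27, 581/108) → z = 392/9
  (124/23, 236/23) → z = -76/23

The optimum lies where -10u - 2v = 42 and 3u + 7v = 88.
Solving simultaneously gives u = -235/32, v = 503/32.

u = -235/32, v = 503/32, minimum z = -3657/32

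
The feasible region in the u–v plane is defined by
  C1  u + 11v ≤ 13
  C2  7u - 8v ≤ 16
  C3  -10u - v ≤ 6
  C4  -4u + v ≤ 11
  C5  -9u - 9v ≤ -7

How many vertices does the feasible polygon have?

Of the 10 pairwise boundary intersections, those satisfying every inequality are:
  (56/17, 15/17)
  (-4/9, 11/9)
  (40/27, -19/27)

3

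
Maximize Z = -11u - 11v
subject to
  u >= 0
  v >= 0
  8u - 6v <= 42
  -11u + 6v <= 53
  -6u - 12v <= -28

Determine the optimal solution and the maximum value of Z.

u = 0, v = 7/3, maximum Z = -77/3

Extreme points and Z = -11u - 11v:
  (0, 53/6) → Z = -583/6
  (0, 7/3) → Z = -77/3
  (21/4, 0) → Z = -231/4
  (14/3, 0) → Z = -154/3
The feasible region is unbounded (it extends along (6, 11), (3, 4)), but Z strictly decreases along every unbounded feasible direction, so there is no improving ray and the maximum is attained at a vertex.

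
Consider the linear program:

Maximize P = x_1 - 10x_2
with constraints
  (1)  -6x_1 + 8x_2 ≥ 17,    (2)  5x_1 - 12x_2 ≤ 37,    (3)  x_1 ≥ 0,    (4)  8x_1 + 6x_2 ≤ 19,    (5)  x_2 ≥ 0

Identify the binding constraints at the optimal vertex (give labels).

Extreme points and P = x_1 - 10x_2:
  (0, 17/8) → P = -85/4
  (1/2, 5/2) → P = -49/2
  (0, 19/6) → P = -95/3

The maximum is at (0, 17/8). Substituting into each constraint, equality holds for (1) and (3); the remaining constraints have slack.

(1) and (3)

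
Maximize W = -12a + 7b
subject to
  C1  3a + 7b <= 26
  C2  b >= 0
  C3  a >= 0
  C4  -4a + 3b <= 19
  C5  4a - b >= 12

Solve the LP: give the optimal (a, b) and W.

a = 110/31, b = 68/31, maximum W = -844/31

At the optimal vertex, 3a + 7b = 26 and 4a - b = 12.
Solving simultaneously gives a = 110/31, b = 68/31.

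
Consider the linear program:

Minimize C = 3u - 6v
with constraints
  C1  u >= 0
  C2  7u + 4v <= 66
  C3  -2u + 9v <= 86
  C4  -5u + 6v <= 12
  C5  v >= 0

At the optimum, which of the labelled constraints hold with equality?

C2 and C4

Vertices and C = 3u - 6v:
  (0, 2) → C = -12
  (0, 0) → C = 0
  (174/31, 207/31) → C = -720/31
  (66/7, 0) → C = 198/7

The minimum is at (174/31, 207/31). Substituting into each constraint, equality holds for C2 and C4; the remaining constraints have slack.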